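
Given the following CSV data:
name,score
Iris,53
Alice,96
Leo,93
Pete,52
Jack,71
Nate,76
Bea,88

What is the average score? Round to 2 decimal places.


Scores: 53, 96, 93, 52, 71, 76, 88
Sum = 529
Count = 7
Average = 529 / 7 = 75.57

ANSWER: 75.57


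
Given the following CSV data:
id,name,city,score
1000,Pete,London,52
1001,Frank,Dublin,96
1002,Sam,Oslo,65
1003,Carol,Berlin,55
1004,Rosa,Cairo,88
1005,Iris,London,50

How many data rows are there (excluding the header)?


Counting rows (excluding header):
Header: id,name,city,score
Data rows: 6

ANSWER: 6


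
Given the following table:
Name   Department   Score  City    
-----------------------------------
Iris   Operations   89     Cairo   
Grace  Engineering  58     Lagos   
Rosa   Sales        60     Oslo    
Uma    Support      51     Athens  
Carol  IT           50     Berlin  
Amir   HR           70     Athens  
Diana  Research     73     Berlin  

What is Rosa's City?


Row 3: Rosa
City = Oslo

ANSWER: Oslo


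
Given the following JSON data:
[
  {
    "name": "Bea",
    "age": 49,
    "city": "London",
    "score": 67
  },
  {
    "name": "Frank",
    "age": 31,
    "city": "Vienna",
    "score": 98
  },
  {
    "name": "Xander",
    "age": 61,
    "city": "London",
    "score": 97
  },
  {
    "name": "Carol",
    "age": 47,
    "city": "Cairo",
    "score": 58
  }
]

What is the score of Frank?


Looking up record where name = Frank
Record index: 1
Field 'score' = 98

ANSWER: 98


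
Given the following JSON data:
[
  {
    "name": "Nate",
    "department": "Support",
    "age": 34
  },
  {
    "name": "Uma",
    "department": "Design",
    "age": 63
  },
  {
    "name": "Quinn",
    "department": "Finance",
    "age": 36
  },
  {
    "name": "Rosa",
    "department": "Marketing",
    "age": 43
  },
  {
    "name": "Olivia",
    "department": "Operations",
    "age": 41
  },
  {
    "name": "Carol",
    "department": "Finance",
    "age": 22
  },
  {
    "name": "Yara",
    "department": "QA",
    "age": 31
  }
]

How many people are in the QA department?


Scanning records for department = QA
  Record 6: Yara
Count: 1

ANSWER: 1


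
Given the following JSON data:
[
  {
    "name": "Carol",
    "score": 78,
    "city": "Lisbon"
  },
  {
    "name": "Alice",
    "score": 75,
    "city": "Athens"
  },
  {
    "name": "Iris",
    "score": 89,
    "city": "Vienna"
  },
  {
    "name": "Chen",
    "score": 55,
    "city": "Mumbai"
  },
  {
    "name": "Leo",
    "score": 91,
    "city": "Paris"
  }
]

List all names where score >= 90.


Filtering records where score >= 90:
  Carol (score=78) -> no
  Alice (score=75) -> no
  Iris (score=89) -> no
  Chen (score=55) -> no
  Leo (score=91) -> YES


ANSWER: Leo


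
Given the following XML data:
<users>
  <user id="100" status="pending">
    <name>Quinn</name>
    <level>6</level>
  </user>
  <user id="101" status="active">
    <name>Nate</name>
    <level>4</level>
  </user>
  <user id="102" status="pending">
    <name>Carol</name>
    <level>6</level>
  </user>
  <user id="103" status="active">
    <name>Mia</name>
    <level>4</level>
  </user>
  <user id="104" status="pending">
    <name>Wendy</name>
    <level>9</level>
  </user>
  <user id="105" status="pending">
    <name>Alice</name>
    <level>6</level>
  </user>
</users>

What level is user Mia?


Finding user: Mia
<level>4</level>

ANSWER: 4


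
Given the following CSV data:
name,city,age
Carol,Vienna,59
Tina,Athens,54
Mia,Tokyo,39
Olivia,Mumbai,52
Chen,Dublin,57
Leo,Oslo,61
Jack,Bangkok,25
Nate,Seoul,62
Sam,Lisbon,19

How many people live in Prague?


Scanning city column for 'Prague':
Total matches: 0

ANSWER: 0


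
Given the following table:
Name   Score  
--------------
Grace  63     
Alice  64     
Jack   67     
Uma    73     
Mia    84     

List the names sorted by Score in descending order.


Sorting by Score (descending):
  Mia: 84
  Uma: 73
  Jack: 67
  Alice: 64
  Grace: 63


ANSWER: Mia, Uma, Jack, Alice, Grace


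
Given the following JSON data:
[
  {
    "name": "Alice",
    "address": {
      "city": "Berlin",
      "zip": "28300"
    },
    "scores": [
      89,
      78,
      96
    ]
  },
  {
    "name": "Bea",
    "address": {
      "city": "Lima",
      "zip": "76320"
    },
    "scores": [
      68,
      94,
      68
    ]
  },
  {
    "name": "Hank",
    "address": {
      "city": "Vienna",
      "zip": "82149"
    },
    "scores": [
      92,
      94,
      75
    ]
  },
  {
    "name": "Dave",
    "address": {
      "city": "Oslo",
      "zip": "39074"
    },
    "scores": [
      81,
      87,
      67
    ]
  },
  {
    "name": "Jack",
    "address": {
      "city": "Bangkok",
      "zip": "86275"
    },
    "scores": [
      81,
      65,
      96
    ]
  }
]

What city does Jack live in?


Path: records[4].address.city
Value: Bangkok

ANSWER: Bangkok


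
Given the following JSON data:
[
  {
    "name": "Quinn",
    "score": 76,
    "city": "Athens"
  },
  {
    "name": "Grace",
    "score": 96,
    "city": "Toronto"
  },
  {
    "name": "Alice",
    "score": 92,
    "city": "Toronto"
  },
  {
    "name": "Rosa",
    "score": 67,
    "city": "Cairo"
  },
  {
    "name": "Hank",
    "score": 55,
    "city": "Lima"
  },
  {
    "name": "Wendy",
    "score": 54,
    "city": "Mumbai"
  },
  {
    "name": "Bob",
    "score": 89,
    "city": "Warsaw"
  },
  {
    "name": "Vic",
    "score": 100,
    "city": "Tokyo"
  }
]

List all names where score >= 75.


Filtering records where score >= 75:
  Quinn (score=76) -> YES
  Grace (score=96) -> YES
  Alice (score=92) -> YES
  Rosa (score=67) -> no
  Hank (score=55) -> no
  Wendy (score=54) -> no
  Bob (score=89) -> YES
  Vic (score=100) -> YES


ANSWER: Quinn, Grace, Alice, Bob, Vic


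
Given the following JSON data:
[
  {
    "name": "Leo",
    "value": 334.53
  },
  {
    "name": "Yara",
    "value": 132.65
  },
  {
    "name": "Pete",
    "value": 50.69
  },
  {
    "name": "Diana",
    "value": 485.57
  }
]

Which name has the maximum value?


Comparing values:
  Leo: 334.53
  Yara: 132.65
  Pete: 50.69
  Diana: 485.57
Maximum: Diana (485.57)

ANSWER: Diana


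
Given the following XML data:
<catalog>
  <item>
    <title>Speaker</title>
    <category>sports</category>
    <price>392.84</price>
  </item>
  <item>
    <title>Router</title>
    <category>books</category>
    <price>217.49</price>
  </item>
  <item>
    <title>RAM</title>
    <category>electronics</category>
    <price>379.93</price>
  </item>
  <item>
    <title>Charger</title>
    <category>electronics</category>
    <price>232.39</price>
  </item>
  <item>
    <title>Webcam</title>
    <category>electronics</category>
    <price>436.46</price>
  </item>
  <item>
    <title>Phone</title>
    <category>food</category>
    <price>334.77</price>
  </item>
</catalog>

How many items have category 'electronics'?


Scanning <item> elements for <category>electronics</category>:
  Item 3: RAM -> MATCH
  Item 4: Charger -> MATCH
  Item 5: Webcam -> MATCH
Count: 3

ANSWER: 3


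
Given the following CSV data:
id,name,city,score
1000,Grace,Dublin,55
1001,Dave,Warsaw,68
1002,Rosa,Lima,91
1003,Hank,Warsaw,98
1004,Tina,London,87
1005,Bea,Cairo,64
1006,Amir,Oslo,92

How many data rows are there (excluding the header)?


Counting rows (excluding header):
Header: id,name,city,score
Data rows: 7

ANSWER: 7


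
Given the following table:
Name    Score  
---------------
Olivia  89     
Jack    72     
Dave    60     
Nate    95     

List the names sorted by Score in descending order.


Sorting by Score (descending):
  Nate: 95
  Olivia: 89
  Jack: 72
  Dave: 60


ANSWER: Nate, Olivia, Jack, Dave


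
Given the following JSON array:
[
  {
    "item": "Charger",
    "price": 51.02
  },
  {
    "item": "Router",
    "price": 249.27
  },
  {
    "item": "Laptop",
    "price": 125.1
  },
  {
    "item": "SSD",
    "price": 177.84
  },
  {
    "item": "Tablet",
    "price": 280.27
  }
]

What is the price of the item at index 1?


Array index 1 -> Router
price = 249.27

ANSWER: 249.27


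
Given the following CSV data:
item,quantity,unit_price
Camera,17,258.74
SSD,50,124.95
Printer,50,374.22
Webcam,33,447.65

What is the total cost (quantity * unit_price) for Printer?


Row: Printer
quantity = 50
unit_price = 374.22
total = 50 * 374.22 = 18711.0

ANSWER: 18711.0


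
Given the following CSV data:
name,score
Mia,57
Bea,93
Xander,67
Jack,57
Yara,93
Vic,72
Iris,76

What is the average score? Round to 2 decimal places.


Scores: 57, 93, 67, 57, 93, 72, 76
Sum = 515
Count = 7
Average = 515 / 7 = 73.57

ANSWER: 73.57


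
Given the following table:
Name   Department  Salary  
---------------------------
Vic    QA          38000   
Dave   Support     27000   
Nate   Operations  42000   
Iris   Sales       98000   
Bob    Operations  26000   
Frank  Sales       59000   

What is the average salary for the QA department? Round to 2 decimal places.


QA department members:
  Vic: 38000
Sum = 38000
Count = 1
Average = 38000 / 1 = 38000.00

ANSWER: 38000.00


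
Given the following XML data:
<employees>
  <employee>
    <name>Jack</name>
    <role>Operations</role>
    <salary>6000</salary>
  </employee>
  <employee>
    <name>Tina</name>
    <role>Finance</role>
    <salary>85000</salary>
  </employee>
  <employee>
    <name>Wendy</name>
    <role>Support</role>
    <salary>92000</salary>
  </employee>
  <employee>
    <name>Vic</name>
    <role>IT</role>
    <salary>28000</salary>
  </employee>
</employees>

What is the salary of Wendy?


Searching for <employee> with <name>Wendy</name>
Found at position 3
<salary>92000</salary>

ANSWER: 92000


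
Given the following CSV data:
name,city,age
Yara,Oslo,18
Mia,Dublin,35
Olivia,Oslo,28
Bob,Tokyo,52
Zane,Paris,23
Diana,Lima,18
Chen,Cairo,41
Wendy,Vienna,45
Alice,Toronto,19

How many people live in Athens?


Scanning city column for 'Athens':
Total matches: 0

ANSWER: 0


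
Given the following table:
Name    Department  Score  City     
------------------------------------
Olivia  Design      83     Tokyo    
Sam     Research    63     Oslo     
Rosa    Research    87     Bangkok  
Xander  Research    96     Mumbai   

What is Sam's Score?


Row 2: Sam
Score = 63

ANSWER: 63


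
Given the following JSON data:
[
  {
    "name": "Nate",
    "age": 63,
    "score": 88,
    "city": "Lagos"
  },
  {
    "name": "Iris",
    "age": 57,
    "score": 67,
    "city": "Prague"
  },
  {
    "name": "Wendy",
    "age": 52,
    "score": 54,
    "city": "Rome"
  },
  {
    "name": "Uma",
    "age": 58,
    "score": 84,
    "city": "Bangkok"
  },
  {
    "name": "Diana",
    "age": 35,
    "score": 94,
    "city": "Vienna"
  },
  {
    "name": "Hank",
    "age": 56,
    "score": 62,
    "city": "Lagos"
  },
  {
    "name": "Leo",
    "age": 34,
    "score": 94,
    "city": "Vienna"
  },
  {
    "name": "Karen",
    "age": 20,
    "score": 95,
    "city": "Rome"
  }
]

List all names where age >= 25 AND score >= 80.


Checking both conditions:
  Nate (age=63, score=88) -> YES
  Iris (age=57, score=67) -> no
  Wendy (age=52, score=54) -> no
  Uma (age=58, score=84) -> YES
  Diana (age=35, score=94) -> YES
  Hank (age=56, score=62) -> no
  Leo (age=34, score=94) -> YES
  Karen (age=20, score=95) -> no


ANSWER: Nate, Uma, Diana, Leo


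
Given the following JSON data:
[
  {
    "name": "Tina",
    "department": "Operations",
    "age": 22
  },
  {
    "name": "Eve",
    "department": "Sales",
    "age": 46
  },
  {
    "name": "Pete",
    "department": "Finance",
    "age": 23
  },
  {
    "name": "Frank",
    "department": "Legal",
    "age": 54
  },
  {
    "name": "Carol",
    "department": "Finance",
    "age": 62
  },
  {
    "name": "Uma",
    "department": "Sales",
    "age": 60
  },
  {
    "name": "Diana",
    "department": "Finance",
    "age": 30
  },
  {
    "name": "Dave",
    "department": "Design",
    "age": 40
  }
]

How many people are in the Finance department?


Scanning records for department = Finance
  Record 2: Pete
  Record 4: Carol
  Record 6: Diana
Count: 3

ANSWER: 3


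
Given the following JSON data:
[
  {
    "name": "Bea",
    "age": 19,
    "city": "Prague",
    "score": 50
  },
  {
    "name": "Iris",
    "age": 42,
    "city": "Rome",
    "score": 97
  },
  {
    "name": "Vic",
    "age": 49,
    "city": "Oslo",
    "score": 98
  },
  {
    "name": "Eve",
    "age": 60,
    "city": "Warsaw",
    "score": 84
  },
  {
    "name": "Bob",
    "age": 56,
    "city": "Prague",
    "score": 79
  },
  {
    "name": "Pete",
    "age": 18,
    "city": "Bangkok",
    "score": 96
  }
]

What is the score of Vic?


Looking up record where name = Vic
Record index: 2
Field 'score' = 98

ANSWER: 98


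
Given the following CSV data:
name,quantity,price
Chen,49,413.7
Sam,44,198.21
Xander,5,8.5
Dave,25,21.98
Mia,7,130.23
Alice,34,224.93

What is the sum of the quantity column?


Values in 'quantity' column:
  Row 1: 49
  Row 2: 44
  Row 3: 5
  Row 4: 25
  Row 5: 7
  Row 6: 34
Sum = 49 + 44 + 5 + 25 + 7 + 34 = 164

ANSWER: 164


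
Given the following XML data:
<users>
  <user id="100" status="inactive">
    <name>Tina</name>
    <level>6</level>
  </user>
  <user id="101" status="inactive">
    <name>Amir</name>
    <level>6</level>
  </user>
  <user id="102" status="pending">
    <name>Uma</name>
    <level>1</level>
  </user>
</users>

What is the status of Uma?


Finding user with name = Uma
user id="102" status="pending"

ANSWER: pending


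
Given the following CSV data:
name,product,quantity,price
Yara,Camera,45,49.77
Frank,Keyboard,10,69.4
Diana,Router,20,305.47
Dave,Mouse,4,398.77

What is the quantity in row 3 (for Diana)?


Row 3: Diana
Column 'quantity' = 20

ANSWER: 20


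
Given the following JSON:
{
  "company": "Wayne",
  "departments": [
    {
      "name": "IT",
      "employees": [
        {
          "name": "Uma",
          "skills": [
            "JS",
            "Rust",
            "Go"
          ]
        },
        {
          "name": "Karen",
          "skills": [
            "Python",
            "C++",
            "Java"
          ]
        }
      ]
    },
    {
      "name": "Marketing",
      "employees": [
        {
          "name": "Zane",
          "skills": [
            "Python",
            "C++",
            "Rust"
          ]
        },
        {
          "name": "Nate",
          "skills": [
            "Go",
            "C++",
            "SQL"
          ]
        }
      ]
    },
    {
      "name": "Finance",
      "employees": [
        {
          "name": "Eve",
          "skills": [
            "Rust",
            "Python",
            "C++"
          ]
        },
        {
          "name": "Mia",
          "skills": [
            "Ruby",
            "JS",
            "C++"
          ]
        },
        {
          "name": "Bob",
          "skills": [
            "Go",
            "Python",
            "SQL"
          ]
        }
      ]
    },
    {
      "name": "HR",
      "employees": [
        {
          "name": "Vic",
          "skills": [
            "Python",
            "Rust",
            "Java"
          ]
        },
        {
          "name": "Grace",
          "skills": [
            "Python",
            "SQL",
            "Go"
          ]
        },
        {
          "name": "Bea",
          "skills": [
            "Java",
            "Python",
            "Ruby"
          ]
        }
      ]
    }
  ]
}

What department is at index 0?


Path: departments[0].name
Value: IT

ANSWER: IT


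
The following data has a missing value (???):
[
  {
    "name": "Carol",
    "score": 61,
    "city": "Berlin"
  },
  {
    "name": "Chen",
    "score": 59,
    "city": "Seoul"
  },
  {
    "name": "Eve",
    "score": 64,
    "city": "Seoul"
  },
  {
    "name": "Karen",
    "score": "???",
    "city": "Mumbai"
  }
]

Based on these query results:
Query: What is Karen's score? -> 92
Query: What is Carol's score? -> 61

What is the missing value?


The missing value is Karen's score
From query: Karen's score = 92

ANSWER: 92


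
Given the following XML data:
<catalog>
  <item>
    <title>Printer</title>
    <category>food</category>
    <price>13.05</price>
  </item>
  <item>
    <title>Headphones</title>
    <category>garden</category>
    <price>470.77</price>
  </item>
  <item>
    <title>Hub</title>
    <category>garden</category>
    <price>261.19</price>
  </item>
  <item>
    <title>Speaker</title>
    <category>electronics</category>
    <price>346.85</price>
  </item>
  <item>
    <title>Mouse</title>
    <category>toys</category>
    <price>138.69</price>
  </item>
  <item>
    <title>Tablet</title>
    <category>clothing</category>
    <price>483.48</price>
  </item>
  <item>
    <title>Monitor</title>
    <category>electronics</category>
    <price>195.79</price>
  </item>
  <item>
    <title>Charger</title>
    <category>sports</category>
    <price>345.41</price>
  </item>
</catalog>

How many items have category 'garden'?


Scanning <item> elements for <category>garden</category>:
  Item 2: Headphones -> MATCH
  Item 3: Hub -> MATCH
Count: 2

ANSWER: 2


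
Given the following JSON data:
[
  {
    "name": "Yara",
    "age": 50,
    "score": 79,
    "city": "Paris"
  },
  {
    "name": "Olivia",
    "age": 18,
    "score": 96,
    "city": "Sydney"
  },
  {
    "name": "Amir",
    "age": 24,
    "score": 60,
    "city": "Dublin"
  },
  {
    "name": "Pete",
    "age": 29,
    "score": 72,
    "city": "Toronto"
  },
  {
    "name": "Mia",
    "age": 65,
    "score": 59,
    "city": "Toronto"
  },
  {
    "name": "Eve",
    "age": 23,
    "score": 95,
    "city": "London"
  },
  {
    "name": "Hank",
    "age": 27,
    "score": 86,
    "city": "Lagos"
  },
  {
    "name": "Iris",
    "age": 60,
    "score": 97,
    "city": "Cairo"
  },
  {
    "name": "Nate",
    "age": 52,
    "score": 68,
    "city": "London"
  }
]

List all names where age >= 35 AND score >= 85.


Checking both conditions:
  Yara (age=50, score=79) -> no
  Olivia (age=18, score=96) -> no
  Amir (age=24, score=60) -> no
  Pete (age=29, score=72) -> no
  Mia (age=65, score=59) -> no
  Eve (age=23, score=95) -> no
  Hank (age=27, score=86) -> no
  Iris (age=60, score=97) -> YES
  Nate (age=52, score=68) -> no


ANSWER: Iris


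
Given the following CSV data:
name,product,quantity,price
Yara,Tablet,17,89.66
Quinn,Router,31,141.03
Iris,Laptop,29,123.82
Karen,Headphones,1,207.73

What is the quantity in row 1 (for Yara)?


Row 1: Yara
Column 'quantity' = 17

ANSWER: 17


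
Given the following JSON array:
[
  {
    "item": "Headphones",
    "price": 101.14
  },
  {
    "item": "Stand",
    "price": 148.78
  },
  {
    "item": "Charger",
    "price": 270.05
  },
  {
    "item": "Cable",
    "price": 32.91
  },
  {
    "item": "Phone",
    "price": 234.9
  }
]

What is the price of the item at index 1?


Array index 1 -> Stand
price = 148.78

ANSWER: 148.78


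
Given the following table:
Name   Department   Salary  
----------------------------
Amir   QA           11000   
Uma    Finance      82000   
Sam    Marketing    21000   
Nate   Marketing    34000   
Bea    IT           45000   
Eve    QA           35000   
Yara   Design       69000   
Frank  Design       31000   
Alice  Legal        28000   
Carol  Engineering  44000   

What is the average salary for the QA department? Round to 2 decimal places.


QA department members:
  Amir: 11000
  Eve: 35000
Sum = 46000
Count = 2
Average = 46000 / 2 = 23000.00

ANSWER: 23000.00


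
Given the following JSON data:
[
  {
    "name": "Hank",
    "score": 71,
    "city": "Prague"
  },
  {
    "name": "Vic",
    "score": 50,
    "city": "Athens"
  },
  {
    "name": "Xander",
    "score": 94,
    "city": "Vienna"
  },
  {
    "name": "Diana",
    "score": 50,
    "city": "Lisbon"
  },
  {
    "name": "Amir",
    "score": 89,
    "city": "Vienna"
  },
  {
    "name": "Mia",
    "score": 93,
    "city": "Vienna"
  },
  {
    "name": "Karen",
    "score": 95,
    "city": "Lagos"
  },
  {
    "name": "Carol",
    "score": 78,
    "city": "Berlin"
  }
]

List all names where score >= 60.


Filtering records where score >= 60:
  Hank (score=71) -> YES
  Vic (score=50) -> no
  Xander (score=94) -> YES
  Diana (score=50) -> no
  Amir (score=89) -> YES
  Mia (score=93) -> YES
  Karen (score=95) -> YES
  Carol (score=78) -> YES


ANSWER: Hank, Xander, Amir, Mia, Karen, Carol


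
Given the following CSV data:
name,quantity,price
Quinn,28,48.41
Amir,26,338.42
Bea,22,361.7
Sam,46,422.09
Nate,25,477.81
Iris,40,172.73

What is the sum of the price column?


Values in 'price' column:
  Row 1: 48.41
  Row 2: 338.42
  Row 3: 361.7
  Row 4: 422.09
  Row 5: 477.81
  Row 6: 172.73
Sum = 48.41 + 338.42 + 361.7 + 422.09 + 477.81 + 172.73 = 1821.16

ANSWER: 1821.16


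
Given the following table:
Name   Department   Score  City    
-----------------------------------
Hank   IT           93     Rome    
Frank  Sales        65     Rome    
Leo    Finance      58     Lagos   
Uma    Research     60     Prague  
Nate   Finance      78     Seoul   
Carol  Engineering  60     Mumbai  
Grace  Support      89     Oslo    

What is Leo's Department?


Row 3: Leo
Department = Finance

ANSWER: Finance


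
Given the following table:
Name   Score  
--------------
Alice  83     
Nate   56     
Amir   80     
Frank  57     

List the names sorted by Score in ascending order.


Sorting by Score (ascending):
  Nate: 56
  Frank: 57
  Amir: 80
  Alice: 83


ANSWER: Nate, Frank, Amir, Alice


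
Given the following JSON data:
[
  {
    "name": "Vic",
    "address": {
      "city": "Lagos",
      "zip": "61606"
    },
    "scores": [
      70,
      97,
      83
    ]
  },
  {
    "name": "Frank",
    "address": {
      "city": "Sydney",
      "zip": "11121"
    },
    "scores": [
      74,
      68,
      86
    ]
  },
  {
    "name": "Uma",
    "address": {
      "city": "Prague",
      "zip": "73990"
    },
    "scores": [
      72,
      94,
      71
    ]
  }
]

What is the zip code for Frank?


Path: records[1].address.zip
Value: 11121

ANSWER: 11121


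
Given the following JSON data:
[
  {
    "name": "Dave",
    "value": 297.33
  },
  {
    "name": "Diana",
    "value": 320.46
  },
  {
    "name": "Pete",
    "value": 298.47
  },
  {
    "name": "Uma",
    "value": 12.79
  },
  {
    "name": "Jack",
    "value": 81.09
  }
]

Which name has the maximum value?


Comparing values:
  Dave: 297.33
  Diana: 320.46
  Pete: 298.47
  Uma: 12.79
  Jack: 81.09
Maximum: Diana (320.46)

ANSWER: Diana


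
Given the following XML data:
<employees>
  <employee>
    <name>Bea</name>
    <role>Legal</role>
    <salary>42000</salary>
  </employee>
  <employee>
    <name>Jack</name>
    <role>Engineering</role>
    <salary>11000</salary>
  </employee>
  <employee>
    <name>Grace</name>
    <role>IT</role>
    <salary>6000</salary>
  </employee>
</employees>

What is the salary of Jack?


Searching for <employee> with <name>Jack</name>
Found at position 2
<salary>11000</salary>

ANSWER: 11000


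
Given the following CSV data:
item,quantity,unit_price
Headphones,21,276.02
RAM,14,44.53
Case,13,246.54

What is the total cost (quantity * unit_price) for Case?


Row: Case
quantity = 13
unit_price = 246.54
total = 13 * 246.54 = 3205.02

ANSWER: 3205.02


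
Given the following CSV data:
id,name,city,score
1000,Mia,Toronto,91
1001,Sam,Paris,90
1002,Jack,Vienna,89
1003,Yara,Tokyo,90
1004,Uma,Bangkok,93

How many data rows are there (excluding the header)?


Counting rows (excluding header):
Header: id,name,city,score
Data rows: 5

ANSWER: 5


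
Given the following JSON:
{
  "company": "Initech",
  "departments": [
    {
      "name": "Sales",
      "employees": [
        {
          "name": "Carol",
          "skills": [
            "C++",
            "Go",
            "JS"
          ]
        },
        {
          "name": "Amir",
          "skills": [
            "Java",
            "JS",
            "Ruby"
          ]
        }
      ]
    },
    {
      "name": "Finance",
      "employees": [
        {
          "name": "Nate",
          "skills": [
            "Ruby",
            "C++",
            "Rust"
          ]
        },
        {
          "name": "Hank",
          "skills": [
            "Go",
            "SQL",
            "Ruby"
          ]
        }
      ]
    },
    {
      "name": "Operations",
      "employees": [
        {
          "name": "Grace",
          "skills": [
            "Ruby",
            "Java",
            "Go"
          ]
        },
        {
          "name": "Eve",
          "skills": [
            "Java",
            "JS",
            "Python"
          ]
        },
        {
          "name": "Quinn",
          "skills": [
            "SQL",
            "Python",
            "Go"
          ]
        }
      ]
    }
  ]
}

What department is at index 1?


Path: departments[1].name
Value: Finance

ANSWER: Finance


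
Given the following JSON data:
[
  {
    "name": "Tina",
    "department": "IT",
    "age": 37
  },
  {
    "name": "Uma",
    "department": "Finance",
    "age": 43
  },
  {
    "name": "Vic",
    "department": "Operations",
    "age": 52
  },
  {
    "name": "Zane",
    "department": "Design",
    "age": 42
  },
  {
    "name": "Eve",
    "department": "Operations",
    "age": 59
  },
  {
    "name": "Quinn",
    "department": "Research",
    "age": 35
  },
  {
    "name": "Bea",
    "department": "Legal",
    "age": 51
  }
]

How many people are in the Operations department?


Scanning records for department = Operations
  Record 2: Vic
  Record 4: Eve
Count: 2

ANSWER: 2


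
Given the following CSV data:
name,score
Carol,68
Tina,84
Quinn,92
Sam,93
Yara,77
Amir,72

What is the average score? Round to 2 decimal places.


Scores: 68, 84, 92, 93, 77, 72
Sum = 486
Count = 6
Average = 486 / 6 = 81.00

ANSWER: 81.00


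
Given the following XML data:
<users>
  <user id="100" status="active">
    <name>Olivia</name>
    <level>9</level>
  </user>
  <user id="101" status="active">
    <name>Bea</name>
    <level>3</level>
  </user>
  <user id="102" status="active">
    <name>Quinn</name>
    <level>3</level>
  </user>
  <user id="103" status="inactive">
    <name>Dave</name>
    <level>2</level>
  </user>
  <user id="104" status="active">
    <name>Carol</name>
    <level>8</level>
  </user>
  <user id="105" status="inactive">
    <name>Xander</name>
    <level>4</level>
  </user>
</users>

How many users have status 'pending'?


Counting users with status='pending':
Count: 0

ANSWER: 0


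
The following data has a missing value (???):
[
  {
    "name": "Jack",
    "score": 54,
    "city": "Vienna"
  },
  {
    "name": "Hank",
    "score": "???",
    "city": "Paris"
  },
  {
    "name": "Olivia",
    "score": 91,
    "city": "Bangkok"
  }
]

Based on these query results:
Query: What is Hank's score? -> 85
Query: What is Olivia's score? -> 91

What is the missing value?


The missing value is Hank's score
From query: Hank's score = 85

ANSWER: 85


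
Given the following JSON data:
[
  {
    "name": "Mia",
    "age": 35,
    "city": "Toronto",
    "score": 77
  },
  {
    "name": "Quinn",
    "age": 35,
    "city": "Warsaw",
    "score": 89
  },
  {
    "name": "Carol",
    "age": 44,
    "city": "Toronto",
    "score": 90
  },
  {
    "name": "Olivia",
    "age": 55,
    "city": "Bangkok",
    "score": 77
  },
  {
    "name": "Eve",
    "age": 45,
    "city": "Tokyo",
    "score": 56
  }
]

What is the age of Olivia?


Looking up record where name = Olivia
Record index: 3
Field 'age' = 55

ANSWER: 55


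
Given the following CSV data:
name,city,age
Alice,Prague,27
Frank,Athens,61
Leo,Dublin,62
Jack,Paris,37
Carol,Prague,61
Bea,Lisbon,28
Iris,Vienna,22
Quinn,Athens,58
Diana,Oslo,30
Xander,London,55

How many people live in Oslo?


Scanning city column for 'Oslo':
  Row 9: Diana -> MATCH
Total matches: 1

ANSWER: 1


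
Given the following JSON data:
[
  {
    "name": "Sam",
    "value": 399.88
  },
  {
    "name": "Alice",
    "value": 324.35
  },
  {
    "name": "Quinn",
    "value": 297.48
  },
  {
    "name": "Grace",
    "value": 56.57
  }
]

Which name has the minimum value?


Comparing values:
  Sam: 399.88
  Alice: 324.35
  Quinn: 297.48
  Grace: 56.57
Minimum: Grace (56.57)

ANSWER: Grace


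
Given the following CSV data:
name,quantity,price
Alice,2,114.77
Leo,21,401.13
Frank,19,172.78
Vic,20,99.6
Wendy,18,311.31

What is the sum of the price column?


Values in 'price' column:
  Row 1: 114.77
  Row 2: 401.13
  Row 3: 172.78
  Row 4: 99.6
  Row 5: 311.31
Sum = 114.77 + 401.13 + 172.78 + 99.6 + 311.31 = 1099.59

ANSWER: 1099.59


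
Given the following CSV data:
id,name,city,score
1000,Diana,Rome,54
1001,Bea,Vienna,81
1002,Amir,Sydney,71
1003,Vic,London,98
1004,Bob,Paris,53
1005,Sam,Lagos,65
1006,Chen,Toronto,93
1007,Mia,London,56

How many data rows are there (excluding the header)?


Counting rows (excluding header):
Header: id,name,city,score
Data rows: 8

ANSWER: 8


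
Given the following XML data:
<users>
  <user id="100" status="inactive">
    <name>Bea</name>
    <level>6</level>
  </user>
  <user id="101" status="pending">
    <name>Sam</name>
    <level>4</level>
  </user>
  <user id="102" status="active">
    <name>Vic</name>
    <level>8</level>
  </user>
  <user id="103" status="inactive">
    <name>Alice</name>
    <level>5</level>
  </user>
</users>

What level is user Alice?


Finding user: Alice
<level>5</level>

ANSWER: 5


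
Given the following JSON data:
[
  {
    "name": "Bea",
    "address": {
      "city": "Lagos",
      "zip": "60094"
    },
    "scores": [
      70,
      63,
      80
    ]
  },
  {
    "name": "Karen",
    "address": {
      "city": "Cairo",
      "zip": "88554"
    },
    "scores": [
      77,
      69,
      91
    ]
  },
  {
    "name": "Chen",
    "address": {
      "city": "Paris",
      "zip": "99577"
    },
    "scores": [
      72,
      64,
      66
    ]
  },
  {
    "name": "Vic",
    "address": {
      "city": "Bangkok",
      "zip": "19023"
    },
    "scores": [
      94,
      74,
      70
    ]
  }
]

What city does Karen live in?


Path: records[1].address.city
Value: Cairo

ANSWER: Cairo


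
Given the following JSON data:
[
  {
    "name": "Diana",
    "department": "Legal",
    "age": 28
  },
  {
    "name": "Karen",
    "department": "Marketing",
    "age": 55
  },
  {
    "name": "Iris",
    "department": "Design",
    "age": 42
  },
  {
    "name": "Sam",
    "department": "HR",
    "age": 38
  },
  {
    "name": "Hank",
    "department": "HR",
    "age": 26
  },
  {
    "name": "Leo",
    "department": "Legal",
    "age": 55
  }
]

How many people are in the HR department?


Scanning records for department = HR
  Record 3: Sam
  Record 4: Hank
Count: 2

ANSWER: 2


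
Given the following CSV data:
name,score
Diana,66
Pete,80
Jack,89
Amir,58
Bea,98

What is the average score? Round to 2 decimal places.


Scores: 66, 80, 89, 58, 98
Sum = 391
Count = 5
Average = 391 / 5 = 78.20

ANSWER: 78.20


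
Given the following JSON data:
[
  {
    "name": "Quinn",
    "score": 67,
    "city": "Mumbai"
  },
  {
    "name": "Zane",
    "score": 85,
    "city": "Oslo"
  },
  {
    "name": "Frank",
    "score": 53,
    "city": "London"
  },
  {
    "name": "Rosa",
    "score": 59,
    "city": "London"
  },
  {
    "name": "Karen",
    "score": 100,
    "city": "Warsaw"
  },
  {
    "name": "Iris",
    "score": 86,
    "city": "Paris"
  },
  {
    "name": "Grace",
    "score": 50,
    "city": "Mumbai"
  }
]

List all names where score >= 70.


Filtering records where score >= 70:
  Quinn (score=67) -> no
  Zane (score=85) -> YES
  Frank (score=53) -> no
  Rosa (score=59) -> no
  Karen (score=100) -> YES
  Iris (score=86) -> YES
  Grace (score=50) -> no


ANSWER: Zane, Karen, Iris


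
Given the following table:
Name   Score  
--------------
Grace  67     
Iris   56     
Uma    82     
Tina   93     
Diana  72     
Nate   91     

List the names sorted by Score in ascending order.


Sorting by Score (ascending):
  Iris: 56
  Grace: 67
  Diana: 72
  Uma: 82
  Nate: 91
  Tina: 93


ANSWER: Iris, Grace, Diana, Uma, Nate, Tina


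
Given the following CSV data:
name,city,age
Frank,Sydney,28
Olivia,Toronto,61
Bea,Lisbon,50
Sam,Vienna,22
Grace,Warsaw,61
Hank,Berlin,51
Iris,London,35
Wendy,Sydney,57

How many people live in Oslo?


Scanning city column for 'Oslo':
Total matches: 0

ANSWER: 0


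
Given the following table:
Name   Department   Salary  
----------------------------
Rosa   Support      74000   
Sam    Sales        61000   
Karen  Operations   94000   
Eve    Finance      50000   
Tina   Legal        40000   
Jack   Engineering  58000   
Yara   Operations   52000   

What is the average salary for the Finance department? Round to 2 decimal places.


Finance department members:
  Eve: 50000
Sum = 50000
Count = 1
Average = 50000 / 1 = 50000.00

ANSWER: 50000.00


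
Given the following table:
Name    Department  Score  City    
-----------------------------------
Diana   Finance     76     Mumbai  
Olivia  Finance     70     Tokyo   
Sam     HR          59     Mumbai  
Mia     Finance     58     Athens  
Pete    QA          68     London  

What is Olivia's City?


Row 2: Olivia
City = Tokyo

ANSWER: Tokyo


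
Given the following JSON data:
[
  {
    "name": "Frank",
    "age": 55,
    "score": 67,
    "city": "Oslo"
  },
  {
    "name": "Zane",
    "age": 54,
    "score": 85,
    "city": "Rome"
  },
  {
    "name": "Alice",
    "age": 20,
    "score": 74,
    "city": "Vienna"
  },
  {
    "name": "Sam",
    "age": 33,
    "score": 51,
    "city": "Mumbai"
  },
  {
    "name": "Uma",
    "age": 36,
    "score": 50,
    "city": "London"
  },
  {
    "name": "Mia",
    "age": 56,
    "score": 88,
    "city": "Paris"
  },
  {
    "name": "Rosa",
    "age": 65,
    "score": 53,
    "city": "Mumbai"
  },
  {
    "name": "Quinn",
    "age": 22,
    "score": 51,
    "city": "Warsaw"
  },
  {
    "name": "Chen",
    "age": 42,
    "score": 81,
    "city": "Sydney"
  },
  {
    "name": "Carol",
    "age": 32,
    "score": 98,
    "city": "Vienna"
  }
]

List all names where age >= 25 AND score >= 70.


Checking both conditions:
  Frank (age=55, score=67) -> no
  Zane (age=54, score=85) -> YES
  Alice (age=20, score=74) -> no
  Sam (age=33, score=51) -> no
  Uma (age=36, score=50) -> no
  Mia (age=56, score=88) -> YES
  Rosa (age=65, score=53) -> no
  Quinn (age=22, score=51) -> no
  Chen (age=42, score=81) -> YES
  Carol (age=32, score=98) -> YES


ANSWER: Zane, Mia, Chen, Carol


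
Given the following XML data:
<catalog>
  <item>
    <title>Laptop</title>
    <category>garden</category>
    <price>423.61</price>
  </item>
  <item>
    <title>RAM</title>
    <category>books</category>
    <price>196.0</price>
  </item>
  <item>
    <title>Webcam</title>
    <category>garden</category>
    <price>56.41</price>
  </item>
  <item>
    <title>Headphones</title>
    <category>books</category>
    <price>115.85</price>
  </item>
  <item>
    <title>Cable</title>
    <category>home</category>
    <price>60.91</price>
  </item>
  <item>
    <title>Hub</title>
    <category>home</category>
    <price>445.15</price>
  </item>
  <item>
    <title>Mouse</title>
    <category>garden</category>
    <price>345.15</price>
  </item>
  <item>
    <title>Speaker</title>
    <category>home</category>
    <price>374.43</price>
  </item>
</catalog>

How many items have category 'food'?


Scanning <item> elements for <category>food</category>:
Count: 0

ANSWER: 0


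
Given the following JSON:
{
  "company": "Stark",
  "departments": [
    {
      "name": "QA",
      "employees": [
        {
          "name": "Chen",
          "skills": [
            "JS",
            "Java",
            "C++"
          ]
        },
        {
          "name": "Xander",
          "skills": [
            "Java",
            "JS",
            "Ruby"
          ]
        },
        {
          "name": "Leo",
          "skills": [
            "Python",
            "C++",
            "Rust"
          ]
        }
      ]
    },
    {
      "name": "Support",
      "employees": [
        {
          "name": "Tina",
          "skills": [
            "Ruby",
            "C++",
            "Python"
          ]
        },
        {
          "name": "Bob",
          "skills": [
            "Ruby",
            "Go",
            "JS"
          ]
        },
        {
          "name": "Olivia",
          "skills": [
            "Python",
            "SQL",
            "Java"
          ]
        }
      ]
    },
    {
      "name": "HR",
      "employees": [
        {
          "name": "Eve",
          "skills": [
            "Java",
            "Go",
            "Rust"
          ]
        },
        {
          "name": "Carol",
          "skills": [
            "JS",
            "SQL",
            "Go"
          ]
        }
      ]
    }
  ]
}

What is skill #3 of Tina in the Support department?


Path: departments[1].employees[0].skills[2]
Value: Python

ANSWER: Python


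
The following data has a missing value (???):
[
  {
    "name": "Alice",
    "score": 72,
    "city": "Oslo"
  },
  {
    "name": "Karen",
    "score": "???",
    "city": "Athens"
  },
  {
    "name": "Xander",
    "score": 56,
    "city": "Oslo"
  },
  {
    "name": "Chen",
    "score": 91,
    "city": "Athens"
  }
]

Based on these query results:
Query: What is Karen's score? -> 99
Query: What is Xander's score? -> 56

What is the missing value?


The missing value is Karen's score
From query: Karen's score = 99

ANSWER: 99


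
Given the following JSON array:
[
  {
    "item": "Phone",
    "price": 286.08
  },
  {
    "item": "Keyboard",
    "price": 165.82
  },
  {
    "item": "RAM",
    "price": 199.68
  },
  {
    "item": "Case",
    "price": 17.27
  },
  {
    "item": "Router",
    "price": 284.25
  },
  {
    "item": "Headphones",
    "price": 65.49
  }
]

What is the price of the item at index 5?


Array index 5 -> Headphones
price = 65.49

ANSWER: 65.49


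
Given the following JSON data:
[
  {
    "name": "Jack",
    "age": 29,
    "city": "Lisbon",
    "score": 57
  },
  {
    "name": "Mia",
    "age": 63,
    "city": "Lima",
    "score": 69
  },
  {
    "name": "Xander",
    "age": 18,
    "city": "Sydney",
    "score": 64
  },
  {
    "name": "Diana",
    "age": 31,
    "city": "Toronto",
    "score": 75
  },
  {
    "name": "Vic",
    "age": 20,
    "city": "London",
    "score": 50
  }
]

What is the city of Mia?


Looking up record where name = Mia
Record index: 1
Field 'city' = Lima

ANSWER: Lima


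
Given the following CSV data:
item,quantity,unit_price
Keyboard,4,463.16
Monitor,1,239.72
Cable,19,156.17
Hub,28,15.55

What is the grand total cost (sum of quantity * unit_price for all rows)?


Computing row totals:
  Keyboard: 4 * 463.16 = 1852.64
  Monitor: 1 * 239.72 = 239.72
  Cable: 19 * 156.17 = 2967.23
  Hub: 28 * 15.55 = 435.4
Grand total = 1852.64 + 239.72 + 2967.23 + 435.4 = 5494.99

ANSWER: 5494.99


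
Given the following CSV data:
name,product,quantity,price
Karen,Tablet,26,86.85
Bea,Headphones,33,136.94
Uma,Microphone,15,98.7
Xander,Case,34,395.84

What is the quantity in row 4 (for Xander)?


Row 4: Xander
Column 'quantity' = 34

ANSWER: 34


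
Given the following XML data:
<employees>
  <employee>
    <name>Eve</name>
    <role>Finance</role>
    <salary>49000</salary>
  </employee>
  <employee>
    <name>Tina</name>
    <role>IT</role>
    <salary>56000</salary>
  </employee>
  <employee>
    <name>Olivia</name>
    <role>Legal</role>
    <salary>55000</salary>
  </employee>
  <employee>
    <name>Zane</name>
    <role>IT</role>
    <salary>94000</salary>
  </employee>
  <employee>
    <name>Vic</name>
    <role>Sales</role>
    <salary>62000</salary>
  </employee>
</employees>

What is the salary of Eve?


Searching for <employee> with <name>Eve</name>
Found at position 1
<salary>49000</salary>

ANSWER: 49000


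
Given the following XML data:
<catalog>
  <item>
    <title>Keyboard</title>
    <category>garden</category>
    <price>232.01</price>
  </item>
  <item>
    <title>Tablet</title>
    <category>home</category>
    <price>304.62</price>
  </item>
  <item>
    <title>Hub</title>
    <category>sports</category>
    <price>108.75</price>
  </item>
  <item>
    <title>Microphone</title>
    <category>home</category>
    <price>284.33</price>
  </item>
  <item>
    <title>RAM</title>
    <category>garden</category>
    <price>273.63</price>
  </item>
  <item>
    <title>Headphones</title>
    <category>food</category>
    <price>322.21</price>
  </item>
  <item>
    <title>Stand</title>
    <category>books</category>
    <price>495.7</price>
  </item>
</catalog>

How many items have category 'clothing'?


Scanning <item> elements for <category>clothing</category>:
Count: 0

ANSWER: 0
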